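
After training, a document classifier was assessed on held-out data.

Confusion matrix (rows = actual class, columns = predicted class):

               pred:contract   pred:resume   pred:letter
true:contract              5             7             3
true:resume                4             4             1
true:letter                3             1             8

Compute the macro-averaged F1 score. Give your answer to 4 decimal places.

0.4727

Per-class F1 score (2·TP/(2·TP+FP+FN)):
  contract: TP=5, FP=4+3=7, FN=7+3=10 → 10/27 = 0.37037
  resume: TP=4, FP=7+1=8, FN=4+1=5 → 8/21 = 0.38095
  letter: TP=8, FP=3+1=4, FN=3+1=4 → 16/24 = 0.66667
Macro-F1 score = mean = (0.37037 + 0.38095 + 0.66667) / 3 = 0.4727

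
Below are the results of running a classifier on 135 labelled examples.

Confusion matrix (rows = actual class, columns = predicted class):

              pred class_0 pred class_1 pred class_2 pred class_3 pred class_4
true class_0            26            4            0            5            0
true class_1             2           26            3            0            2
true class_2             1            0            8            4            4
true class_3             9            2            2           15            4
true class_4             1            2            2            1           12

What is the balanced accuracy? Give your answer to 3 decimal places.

0.627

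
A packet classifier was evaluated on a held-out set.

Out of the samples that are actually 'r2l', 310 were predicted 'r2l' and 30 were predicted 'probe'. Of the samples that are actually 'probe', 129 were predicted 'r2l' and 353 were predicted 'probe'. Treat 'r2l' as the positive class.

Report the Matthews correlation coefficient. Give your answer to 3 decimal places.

0.636

MCC = (TP·TN − FP·FN) / √((TP+FP)(TP+FN)(TN+FP)(TN+FN))
Numerator = 310·353 − 129·30 = 105560
Denominator = √(439·340·482·383) = √27554291560 = 165994.8540
MCC = 105560 / 165994.8540 = 0.636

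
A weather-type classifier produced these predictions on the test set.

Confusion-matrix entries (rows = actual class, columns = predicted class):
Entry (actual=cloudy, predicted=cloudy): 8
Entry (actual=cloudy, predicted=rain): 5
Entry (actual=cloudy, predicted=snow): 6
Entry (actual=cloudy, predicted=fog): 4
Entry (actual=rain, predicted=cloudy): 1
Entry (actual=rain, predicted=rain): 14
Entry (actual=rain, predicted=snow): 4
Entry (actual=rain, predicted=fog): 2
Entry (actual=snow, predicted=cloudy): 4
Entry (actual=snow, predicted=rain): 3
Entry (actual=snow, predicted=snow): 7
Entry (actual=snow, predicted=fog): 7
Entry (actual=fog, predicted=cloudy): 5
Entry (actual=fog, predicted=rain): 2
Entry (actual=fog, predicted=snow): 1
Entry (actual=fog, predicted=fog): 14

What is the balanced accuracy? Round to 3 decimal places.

0.496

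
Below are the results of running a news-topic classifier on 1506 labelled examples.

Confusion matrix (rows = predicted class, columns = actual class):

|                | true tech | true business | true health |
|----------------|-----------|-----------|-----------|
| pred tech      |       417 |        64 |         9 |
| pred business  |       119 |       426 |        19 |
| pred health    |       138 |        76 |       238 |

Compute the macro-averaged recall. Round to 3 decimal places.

0.755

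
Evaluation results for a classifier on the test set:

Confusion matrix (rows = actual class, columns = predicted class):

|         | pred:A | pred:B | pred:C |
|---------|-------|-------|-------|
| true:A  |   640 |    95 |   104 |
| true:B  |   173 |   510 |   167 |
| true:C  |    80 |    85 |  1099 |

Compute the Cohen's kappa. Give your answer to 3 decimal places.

0.632

Observed agreement pₒ = trace/N = 2249/2953 = 0.7616
Expected agreement pₑ = Σ (rowᵢ·colᵢ)/N² = (839·893 + 850·690 + 1264·1370)/2953² = 0.3518
κ = (pₒ − pₑ)/(1 − pₑ) = (0.7616 − 0.3518)/(1 − 0.3518) = 0.632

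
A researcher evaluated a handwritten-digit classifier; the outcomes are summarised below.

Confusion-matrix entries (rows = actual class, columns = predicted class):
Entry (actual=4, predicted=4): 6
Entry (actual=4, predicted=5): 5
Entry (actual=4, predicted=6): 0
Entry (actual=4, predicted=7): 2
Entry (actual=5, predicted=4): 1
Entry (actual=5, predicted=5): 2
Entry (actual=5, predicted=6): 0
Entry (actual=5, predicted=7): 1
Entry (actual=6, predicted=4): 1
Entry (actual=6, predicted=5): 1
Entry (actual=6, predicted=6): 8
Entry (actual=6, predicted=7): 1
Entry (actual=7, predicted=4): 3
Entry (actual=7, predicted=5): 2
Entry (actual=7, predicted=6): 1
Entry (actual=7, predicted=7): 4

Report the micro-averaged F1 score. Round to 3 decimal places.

Micro-averaging pools counts across classes: ΣTP=20, ΣFP=18, ΣFN=18.
Micro-F1 score = 2·TP/(2·TP+FP+FN) on pooled counts = 0.526 (equals overall accuracy in single-label multiclass).

0.526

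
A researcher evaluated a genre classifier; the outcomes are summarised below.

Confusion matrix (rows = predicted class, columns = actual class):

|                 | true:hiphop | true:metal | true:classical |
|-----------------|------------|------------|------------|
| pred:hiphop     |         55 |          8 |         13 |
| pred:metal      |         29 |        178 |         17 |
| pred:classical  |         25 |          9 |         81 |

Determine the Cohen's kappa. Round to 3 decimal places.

Observed agreement pₒ = trace/N = 314/415 = 0.7566
Expected agreement pₑ = Σ (rowᵢ·colᵢ)/N² = (109·76 + 195·224 + 111·115)/415² = 0.3758
κ = (pₒ − pₑ)/(1 − pₑ) = (0.7566 − 0.3758)/(1 − 0.3758) = 0.610

0.610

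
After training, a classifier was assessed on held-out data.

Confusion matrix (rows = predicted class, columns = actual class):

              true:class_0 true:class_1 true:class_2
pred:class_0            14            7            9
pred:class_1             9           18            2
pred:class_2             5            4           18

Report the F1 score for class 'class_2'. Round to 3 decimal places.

0.643

F1 score = 2·TP/(2·TP+FP+FN).
class_2: TP=18, FP=5+4=9, FN=9+2=11 → 36/56 = 0.6429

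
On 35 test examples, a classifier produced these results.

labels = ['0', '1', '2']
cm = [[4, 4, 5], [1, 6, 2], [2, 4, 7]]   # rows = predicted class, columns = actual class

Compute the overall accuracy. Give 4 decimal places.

0.4857

Accuracy = trace / total = (4+6+7=17) / 35 = 17/35 = 0.4857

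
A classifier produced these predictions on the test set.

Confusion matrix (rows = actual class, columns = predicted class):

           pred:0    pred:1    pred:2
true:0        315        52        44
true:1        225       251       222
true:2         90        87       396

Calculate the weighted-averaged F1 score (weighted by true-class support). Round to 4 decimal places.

Per-class F1 score (2·TP/(2·TP+FP+FN)):
  0: TP=315, FP=225+90=315, FN=52+44=96 → 630/1041 = 0.60519
  1: TP=251, FP=52+87=139, FN=225+222=447 → 502/1088 = 0.46140
  2: TP=396, FP=44+222=266, FN=90+87=177 → 792/1235 = 0.64130
Weighted-F1 score = Σ (supportᵢ/N)·F1 scoreᵢ with N=1682: (411/1682)·0.60519 + (698/1682)·0.46140 + (573/1682)·0.64130 = 0.5578

0.5578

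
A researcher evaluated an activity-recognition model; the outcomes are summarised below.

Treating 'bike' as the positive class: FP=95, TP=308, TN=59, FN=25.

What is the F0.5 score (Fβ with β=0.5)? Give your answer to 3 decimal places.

Fβ = (1+β²)·TP / ((1+β²)·TP + β²·FN + FP), with β²=1/4
= 1.25·308 / (1.25·308 + 0.25·25 + 95) = 0.792

0.792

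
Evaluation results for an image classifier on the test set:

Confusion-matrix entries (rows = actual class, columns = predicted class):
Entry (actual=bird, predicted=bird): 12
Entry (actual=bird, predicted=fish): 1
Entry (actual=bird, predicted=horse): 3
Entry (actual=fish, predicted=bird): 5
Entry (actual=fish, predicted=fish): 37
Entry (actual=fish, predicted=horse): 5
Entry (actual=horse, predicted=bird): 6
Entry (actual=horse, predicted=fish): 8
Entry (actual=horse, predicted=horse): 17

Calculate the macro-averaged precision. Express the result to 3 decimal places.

Per-class precision (TP/(TP+FP)):
  bird: TP=12, FP=5+6=11 → 12/23 = 0.5217
  fish: TP=37, FP=1+8=9 → 37/46 = 0.8043
  horse: TP=17, FP=3+5=8 → 17/25 = 0.6800
Macro-precision = mean = (0.5217 + 0.8043 + 0.6800) / 3 = 0.669

0.669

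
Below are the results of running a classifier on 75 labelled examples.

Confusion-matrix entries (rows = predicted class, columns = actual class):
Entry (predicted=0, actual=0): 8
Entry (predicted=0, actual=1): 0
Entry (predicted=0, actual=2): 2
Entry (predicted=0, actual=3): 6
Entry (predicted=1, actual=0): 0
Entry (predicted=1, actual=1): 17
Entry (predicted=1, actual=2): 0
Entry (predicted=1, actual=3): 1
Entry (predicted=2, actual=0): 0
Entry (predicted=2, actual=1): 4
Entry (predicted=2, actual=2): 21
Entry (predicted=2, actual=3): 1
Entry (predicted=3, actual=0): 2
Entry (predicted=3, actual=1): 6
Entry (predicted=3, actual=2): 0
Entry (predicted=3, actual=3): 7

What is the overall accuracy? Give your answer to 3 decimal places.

0.707

Accuracy = trace / total = (8+17+21+7=53) / 75 = 53/75 = 0.707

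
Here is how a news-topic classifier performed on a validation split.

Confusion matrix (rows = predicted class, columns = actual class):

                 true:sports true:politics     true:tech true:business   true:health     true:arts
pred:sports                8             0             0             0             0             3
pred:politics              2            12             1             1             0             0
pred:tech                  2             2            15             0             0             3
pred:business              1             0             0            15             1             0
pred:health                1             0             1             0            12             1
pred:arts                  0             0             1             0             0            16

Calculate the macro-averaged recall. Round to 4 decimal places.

0.8030

Per-class recall (TP/(TP+FN)):
  sports: TP=8, FN=2+2+1+1+0=6 → 8/14 = 0.57143
  politics: TP=12, FN=0+2+0+0+0=2 → 12/14 = 0.85714
  tech: TP=15, FN=0+1+0+1+1=3 → 15/18 = 0.83333
  business: TP=15, FN=0+1+0+0+0=1 → 15/16 = 0.93750
  health: TP=12, FN=0+0+0+1+0=1 → 12/13 = 0.92308
  arts: TP=16, FN=3+0+3+0+1=7 → 16/23 = 0.69565
Macro-recall = mean = (0.57143 + 0.85714 + 0.83333 + 0.93750 + 0.92308 + 0.69565) / 6 = 0.8030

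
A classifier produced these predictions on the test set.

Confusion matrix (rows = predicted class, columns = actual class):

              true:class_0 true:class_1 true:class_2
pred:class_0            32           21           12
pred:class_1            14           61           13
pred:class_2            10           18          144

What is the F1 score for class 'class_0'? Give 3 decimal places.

0.529

F1 score = 2·TP/(2·TP+FP+FN).
class_0: TP=32, FP=21+12=33, FN=14+10=24 → 64/121 = 0.5289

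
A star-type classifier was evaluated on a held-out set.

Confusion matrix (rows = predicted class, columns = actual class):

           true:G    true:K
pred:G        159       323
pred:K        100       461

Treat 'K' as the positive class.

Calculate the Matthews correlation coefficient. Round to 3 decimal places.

MCC = (TP·TN − FP·FN) / √((TP+FP)(TP+FN)(TN+FP)(TN+FN))
Numerator = 461·159 − 100·323 = 40999
Denominator = √(561·784·259·482) = √54906748512 = 234321.8908
MCC = 40999 / 234321.8908 = 0.175

0.175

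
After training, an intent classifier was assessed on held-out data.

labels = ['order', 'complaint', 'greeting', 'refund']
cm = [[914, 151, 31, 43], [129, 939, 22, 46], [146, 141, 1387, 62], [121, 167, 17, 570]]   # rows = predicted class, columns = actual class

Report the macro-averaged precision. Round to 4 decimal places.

Per-class precision (TP/(TP+FP)):
  order: TP=914, FP=151+31+43=225 → 914/1139 = 0.80246
  complaint: TP=939, FP=129+22+46=197 → 939/1136 = 0.82658
  greeting: TP=1387, FP=146+141+62=349 → 1387/1736 = 0.79896
  refund: TP=570, FP=121+167+17=305 → 570/875 = 0.65143
Macro-precision = mean = (0.80246 + 0.82658 + 0.79896 + 0.65143) / 4 = 0.7699

0.7699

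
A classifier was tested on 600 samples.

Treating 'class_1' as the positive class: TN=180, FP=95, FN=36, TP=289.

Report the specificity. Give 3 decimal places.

0.655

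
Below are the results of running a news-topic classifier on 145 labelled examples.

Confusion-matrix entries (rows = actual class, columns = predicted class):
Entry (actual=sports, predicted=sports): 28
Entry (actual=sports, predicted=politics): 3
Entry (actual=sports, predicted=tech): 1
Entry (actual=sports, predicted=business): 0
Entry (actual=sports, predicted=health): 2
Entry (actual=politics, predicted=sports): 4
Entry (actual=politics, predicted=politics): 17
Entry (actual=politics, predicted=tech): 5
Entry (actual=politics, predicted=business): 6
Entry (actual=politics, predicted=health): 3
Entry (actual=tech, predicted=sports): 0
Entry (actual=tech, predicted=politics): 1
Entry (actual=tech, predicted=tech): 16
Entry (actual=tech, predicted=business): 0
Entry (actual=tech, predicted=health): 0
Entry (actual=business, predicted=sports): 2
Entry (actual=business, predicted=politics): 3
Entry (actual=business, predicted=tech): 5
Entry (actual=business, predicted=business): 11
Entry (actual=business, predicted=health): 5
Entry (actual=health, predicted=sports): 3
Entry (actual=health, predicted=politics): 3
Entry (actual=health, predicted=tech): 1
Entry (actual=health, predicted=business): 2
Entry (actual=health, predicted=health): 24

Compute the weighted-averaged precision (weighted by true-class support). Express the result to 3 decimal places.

0.661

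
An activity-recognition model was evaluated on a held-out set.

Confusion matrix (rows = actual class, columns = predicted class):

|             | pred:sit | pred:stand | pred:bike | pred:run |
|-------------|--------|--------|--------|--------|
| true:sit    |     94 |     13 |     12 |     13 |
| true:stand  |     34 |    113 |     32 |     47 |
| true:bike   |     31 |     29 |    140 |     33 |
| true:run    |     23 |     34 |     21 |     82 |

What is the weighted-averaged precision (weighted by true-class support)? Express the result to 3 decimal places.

0.582

Per-class precision (TP/(TP+FP)):
  sit: TP=94, FP=34+31+23=88 → 94/182 = 0.5165
  stand: TP=113, FP=13+29+34=76 → 113/189 = 0.5979
  bike: TP=140, FP=12+32+21=65 → 140/205 = 0.6829
  run: TP=82, FP=13+47+33=93 → 82/175 = 0.4686
Weighted-precision = Σ (supportᵢ/N)·precisionᵢ with N=751: (132/751)·0.5165 + (226/751)·0.5979 + (233/751)·0.6829 + (160/751)·0.4686 = 0.582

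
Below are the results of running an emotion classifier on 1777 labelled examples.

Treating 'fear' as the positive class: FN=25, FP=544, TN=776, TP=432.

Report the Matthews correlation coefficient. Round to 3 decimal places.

MCC = (TP·TN − FP·FN) / √((TP+FP)(TP+FN)(TN+FP)(TN+FN))
Numerator = 432·776 − 544·25 = 321632
Denominator = √(976·457·1320·801) = √471598554240 = 686730.3359
MCC = 321632 / 686730.3359 = 0.468

0.468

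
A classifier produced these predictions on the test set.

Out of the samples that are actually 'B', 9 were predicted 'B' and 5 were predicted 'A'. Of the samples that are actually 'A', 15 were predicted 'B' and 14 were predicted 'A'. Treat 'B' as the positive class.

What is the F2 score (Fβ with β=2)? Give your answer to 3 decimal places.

Fβ = (1+β²)·TP / ((1+β²)·TP + β²·FN + FP), with β²=4
= 5·9 / (5·9 + 4·5 + 15) = 0.563

0.563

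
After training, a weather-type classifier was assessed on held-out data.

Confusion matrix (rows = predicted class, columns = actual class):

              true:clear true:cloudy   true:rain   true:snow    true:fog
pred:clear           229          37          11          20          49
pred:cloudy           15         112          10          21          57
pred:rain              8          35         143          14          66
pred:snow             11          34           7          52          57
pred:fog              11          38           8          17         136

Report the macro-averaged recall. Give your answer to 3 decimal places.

Per-class recall (TP/(TP+FN)):
  clear: TP=229, FN=15+8+11+11=45 → 229/274 = 0.8358
  cloudy: TP=112, FN=37+35+34+38=144 → 112/256 = 0.4375
  rain: TP=143, FN=11+10+7+8=36 → 143/179 = 0.7989
  snow: TP=52, FN=20+21+14+17=72 → 52/124 = 0.4194
  fog: TP=136, FN=49+57+66+57=229 → 136/365 = 0.3726
Macro-recall = mean = (0.8358 + 0.4375 + 0.7989 + 0.4194 + 0.3726) / 5 = 0.573

0.573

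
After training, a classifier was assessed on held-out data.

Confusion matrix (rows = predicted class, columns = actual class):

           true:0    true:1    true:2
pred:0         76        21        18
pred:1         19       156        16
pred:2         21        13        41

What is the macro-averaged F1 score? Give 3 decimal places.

0.675

Per-class F1 score (2·TP/(2·TP+FP+FN)):
  0: TP=76, FP=21+18=39, FN=19+21=40 → 152/231 = 0.6580
  1: TP=156, FP=19+16=35, FN=21+13=34 → 312/381 = 0.8189
  2: TP=41, FP=21+13=34, FN=18+16=34 → 82/150 = 0.5467
Macro-F1 score = mean = (0.6580 + 0.8189 + 0.5467) / 3 = 0.675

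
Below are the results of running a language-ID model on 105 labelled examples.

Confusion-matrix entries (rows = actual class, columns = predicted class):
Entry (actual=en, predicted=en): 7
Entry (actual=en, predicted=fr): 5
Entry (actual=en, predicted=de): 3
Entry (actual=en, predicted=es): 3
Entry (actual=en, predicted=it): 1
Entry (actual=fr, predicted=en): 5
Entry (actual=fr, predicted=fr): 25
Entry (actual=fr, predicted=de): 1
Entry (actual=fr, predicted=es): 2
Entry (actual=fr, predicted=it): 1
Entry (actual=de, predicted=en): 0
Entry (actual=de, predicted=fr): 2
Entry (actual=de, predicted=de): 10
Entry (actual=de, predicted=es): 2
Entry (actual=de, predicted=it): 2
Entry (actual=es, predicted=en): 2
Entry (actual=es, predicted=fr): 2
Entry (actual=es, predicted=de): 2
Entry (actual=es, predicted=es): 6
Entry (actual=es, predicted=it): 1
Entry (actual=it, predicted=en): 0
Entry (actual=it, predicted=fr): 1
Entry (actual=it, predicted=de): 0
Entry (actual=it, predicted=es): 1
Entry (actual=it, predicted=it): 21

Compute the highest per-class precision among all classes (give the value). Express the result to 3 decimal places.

0.808

Per-class precision (TP/(TP+FP)):
  en: TP=7, FP=5+0+2+0=7 → 7/14 = 0.5000
  fr: TP=25, FP=5+2+2+1=10 → 25/35 = 0.7143
  de: TP=10, FP=3+1+2+0=6 → 10/16 = 0.6250
  es: TP=6, FP=3+2+2+1=8 → 6/14 = 0.4286
  it: TP=21, FP=1+1+2+1=5 → 21/26 = 0.8077
Highest is class 'it' with precision = 0.808.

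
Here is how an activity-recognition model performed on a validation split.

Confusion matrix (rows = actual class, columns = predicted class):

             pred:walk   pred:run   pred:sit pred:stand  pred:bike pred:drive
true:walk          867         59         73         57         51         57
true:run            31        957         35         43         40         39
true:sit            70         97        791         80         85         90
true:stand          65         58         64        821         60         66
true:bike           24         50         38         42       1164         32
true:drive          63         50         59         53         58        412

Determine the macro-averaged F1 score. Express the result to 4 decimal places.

Per-class F1 score (2·TP/(2·TP+FP+FN)):
  walk: TP=867, FP=31+70+65+24+63=253, FN=59+73+57+51+57=297 → 1734/2284 = 0.75919
  run: TP=957, FP=59+97+58+50+50=314, FN=31+35+43+40+39=188 → 1914/2416 = 0.79222
  sit: TP=791, FP=73+35+64+38+59=269, FN=70+97+80+85+90=422 → 1582/2273 = 0.69600
  stand: TP=821, FP=57+43+80+42+53=275, FN=65+58+64+60+66=313 → 1642/2230 = 0.73632
  bike: TP=1164, FP=51+40+85+60+58=294, FN=24+50+38+42+32=186 → 2328/2808 = 0.82906
  drive: TP=412, FP=57+39+90+66+32=284, FN=63+50+59+53+58=283 → 824/1391 = 0.59238
Macro-F1 score = mean = (0.75919 + 0.79222 + 0.69600 + 0.73632 + 0.82906 + 0.59238) / 6 = 0.7342

0.7342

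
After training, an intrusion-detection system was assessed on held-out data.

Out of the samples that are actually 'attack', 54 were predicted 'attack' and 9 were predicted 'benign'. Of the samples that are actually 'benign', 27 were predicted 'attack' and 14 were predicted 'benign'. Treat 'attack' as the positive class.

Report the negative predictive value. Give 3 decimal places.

NPV = TN/(TN+FN) = 14/(14+9) = 0.609

0.609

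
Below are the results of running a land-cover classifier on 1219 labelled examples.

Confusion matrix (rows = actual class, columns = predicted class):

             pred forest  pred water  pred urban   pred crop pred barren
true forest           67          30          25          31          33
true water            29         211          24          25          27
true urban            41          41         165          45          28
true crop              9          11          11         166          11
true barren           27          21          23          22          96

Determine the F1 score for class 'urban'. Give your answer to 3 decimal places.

0.581

Take TP from the diagonal, FP from the rest of the 'urban' prediction marginal, FN from the rest of the 'urban' actual marginal.
F1 score = 2·TP/(2·TP+FP+FN).
urban: TP=165, FP=25+24+11+23=83, FN=41+41+45+28=155 → 330/568 = 0.5810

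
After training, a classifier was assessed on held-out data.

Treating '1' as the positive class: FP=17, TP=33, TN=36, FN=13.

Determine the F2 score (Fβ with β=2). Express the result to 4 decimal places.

Fβ = (1+β²)·TP / ((1+β²)·TP + β²·FN + FP), with β²=4
= 5·33 / (5·33 + 4·13 + 17) = 0.7051

0.7051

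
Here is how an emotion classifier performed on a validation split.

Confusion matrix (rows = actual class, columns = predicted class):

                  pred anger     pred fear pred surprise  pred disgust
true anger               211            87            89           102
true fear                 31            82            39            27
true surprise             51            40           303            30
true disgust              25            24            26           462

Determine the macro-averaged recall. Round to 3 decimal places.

0.616

Per-class recall (TP/(TP+FN)):
  anger: TP=211, FN=87+89+102=278 → 211/489 = 0.4315
  fear: TP=82, FN=31+39+27=97 → 82/179 = 0.4581
  surprise: TP=303, FN=51+40+30=121 → 303/424 = 0.7146
  disgust: TP=462, FN=25+24+26=75 → 462/537 = 0.8603
Macro-recall = mean = (0.4315 + 0.4581 + 0.7146 + 0.8603) / 4 = 0.616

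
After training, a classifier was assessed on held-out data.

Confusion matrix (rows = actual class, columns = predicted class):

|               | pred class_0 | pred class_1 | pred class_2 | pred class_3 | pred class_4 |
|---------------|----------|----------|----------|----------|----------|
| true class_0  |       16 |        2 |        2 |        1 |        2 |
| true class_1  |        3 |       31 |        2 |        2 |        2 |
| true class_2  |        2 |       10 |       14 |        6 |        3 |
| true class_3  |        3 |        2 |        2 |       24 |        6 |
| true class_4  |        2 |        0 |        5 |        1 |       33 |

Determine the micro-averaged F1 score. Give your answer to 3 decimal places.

0.670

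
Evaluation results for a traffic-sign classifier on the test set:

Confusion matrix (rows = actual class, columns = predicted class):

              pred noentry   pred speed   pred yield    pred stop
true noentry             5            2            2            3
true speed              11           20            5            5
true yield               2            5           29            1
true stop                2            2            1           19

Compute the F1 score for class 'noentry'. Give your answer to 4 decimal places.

0.3125

Take TP from the diagonal, FP from the rest of the 'noentry' prediction marginal, FN from the rest of the 'noentry' actual marginal.
F1 score = 2·TP/(2·TP+FP+FN).
noentry: TP=5, FP=11+2+2=15, FN=2+2+3=7 → 10/32 = 0.31250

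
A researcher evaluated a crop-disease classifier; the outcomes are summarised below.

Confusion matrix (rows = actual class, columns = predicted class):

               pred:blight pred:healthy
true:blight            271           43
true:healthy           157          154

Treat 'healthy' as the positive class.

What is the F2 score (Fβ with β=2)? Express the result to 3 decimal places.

0.534

Fβ = (1+β²)·TP / ((1+β²)·TP + β²·FN + FP), with β²=4
= 5·154 / (5·154 + 4·157 + 43) = 0.534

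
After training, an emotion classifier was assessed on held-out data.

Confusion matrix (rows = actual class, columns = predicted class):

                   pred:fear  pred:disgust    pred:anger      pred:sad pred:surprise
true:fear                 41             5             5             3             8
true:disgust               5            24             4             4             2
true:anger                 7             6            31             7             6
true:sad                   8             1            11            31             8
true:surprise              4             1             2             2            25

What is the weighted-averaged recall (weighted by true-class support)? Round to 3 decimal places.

0.606

Per-class recall (TP/(TP+FN)):
  fear: TP=41, FN=5+5+3+8=21 → 41/62 = 0.6613
  disgust: TP=24, FN=5+4+4+2=15 → 24/39 = 0.6154
  anger: TP=31, FN=7+6+7+6=26 → 31/57 = 0.5439
  sad: TP=31, FN=8+1+11+8=28 → 31/59 = 0.5254
  surprise: TP=25, FN=4+1+2+2=9 → 25/34 = 0.7353
Weighted-recall = Σ (supportᵢ/N)·recallᵢ with N=251: (62/251)·0.6613 + (39/251)·0.6154 + (57/251)·0.5439 + (59/251)·0.5254 + (34/251)·0.7353 = 0.606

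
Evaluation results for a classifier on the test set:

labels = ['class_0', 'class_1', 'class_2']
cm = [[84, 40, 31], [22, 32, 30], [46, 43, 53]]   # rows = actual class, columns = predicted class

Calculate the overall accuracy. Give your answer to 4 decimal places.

Accuracy = trace / total = (84+32+53=169) / 381 = 169/381 = 0.4436

0.4436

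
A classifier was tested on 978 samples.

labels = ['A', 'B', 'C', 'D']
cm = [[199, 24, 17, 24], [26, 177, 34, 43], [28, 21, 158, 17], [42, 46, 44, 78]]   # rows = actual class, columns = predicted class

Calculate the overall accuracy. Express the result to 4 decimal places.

0.6258

Accuracy = trace / total = (199+177+158+78=612) / 978 = 612/978 = 0.6258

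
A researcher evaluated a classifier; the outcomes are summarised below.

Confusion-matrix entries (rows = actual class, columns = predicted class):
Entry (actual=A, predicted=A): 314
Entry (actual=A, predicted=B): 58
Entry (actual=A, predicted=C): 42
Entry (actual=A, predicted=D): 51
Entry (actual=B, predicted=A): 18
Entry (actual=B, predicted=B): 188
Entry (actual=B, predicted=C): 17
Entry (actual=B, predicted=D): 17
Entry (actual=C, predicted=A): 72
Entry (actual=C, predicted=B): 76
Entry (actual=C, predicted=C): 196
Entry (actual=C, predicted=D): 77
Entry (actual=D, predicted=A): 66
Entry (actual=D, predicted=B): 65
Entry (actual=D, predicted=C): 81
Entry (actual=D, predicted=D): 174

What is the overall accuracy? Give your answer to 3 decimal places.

0.577

Accuracy = trace / total = (314+188+196+174=872) / 1512 = 872/1512 = 0.577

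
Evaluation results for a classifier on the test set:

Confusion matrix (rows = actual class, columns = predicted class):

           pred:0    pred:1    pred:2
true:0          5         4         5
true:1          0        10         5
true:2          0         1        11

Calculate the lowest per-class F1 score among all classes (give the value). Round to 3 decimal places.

0.526

Per-class F1 score (2·TP/(2·TP+FP+FN)):
  0: TP=5, FP=0+0=0, FN=4+5=9 → 10/19 = 0.5263
  1: TP=10, FP=4+1=5, FN=0+5=5 → 20/30 = 0.6667
  2: TP=11, FP=5+5=10, FN=0+1=1 → 22/33 = 0.6667
Lowest is class '0' with F1 score = 0.526.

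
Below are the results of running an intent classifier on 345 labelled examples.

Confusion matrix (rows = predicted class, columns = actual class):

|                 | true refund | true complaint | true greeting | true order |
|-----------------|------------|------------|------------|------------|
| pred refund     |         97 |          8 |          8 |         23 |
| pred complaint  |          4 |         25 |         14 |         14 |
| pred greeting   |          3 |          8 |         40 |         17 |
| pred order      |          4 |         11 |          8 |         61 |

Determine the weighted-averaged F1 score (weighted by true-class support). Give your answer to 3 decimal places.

Per-class F1 score (2·TP/(2·TP+FP+FN)):
  refund: TP=97, FP=8+8+23=39, FN=4+3+4=11 → 194/244 = 0.7951
  complaint: TP=25, FP=4+14+14=32, FN=8+8+11=27 → 50/109 = 0.4587
  greeting: TP=40, FP=3+8+17=28, FN=8+14+8=30 → 80/138 = 0.5797
  order: TP=61, FP=4+11+8=23, FN=23+14+17=54 → 122/199 = 0.6131
Weighted-F1 score = Σ (supportᵢ/N)·F1 scoreᵢ with N=345: (108/345)·0.7951 + (52/345)·0.4587 + (70/345)·0.5797 + (115/345)·0.6131 = 0.640

0.640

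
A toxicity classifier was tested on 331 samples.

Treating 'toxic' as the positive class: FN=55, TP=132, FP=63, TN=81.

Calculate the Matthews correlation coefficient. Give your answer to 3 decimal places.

0.270

MCC = (TP·TN − FP·FN) / √((TP+FP)(TP+FN)(TN+FP)(TN+FN))
Numerator = 132·81 − 63·55 = 7227
Denominator = √(195·187·144·136) = √714130560 = 26723.2214
MCC = 7227 / 26723.2214 = 0.270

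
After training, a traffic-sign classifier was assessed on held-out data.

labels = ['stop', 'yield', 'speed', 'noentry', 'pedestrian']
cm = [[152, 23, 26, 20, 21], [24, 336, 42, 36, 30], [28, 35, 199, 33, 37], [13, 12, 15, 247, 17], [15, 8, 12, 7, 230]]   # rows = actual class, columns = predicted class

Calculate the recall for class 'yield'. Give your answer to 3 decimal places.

0.718

One-vs-rest for 'yield': TP = diagonal; FP = other classes predicted 'yield'; FN = 'yield' predicted as other.
recall = TP/(TP+FN).
yield: TP=336, FN=24+42+36+30=132 → 336/468 = 0.7179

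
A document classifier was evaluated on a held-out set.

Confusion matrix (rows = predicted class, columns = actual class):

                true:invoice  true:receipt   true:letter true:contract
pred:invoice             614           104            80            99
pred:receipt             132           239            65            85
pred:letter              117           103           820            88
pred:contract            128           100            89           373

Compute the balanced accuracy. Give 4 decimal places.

0.6034

Balanced accuracy = mean of per-class recall.
  invoice: recall = 614/991 = 0.61958
  receipt: recall = 239/546 = 0.43773
  letter: recall = 820/1054 = 0.77799
  contract: recall = 373/645 = 0.57829
Mean = (0.61958 + 0.43773 + 0.77799 + 0.57829) / 4 = 0.6034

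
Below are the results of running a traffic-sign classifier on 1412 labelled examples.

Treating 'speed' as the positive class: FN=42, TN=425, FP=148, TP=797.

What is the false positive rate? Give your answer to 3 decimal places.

0.258

FPR = FP/(FP+TN) = 148/(148+425) = 0.258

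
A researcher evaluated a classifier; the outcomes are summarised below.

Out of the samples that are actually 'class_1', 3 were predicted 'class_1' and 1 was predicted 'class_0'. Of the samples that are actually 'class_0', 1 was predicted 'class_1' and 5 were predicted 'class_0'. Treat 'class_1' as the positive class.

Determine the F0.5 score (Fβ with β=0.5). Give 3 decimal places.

Fβ = (1+β²)·TP / ((1+β²)·TP + β²·FN + FP), with β²=1/4
= 1.25·3 / (1.25·3 + 0.25·1 + 1) = 0.750

0.750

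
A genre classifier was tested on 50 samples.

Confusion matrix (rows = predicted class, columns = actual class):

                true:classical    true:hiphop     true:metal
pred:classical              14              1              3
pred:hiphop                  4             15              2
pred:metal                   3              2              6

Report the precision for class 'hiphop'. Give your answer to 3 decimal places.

0.714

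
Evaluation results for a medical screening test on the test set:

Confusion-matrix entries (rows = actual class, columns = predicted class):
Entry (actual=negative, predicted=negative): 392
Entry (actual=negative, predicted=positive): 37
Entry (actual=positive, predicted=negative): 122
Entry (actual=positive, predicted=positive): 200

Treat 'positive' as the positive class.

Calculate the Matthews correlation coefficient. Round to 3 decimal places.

0.570

MCC = (TP·TN − FP·FN) / √((TP+FP)(TP+FN)(TN+FP)(TN+FN))
Numerator = 200·392 − 37·122 = 73886
Denominator = √(237·322·429·514) = √16827694884 = 129721.6053
MCC = 73886 / 129721.6053 = 0.570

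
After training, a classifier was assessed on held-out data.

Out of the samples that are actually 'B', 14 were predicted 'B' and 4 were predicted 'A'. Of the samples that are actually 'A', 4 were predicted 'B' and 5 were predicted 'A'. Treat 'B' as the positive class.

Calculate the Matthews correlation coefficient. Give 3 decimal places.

0.333

MCC = (TP·TN − FP·FN) / √((TP+FP)(TP+FN)(TN+FP)(TN+FN))
Numerator = 14·5 − 4·4 = 54
Denominator = √(18·18·9·9) = √26244 = 162.0000
MCC = 54 / 162.0000 = 0.333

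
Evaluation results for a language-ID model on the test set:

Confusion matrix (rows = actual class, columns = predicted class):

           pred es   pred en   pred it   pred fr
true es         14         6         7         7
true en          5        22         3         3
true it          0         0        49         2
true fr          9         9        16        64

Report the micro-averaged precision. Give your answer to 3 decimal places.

Micro-averaging pools counts across classes: ΣTP=149, ΣFP=67, ΣFN=67.
Micro-precision = TP/(TP+FP) on pooled counts = 0.690 (equals overall accuracy in single-label multiclass).

0.690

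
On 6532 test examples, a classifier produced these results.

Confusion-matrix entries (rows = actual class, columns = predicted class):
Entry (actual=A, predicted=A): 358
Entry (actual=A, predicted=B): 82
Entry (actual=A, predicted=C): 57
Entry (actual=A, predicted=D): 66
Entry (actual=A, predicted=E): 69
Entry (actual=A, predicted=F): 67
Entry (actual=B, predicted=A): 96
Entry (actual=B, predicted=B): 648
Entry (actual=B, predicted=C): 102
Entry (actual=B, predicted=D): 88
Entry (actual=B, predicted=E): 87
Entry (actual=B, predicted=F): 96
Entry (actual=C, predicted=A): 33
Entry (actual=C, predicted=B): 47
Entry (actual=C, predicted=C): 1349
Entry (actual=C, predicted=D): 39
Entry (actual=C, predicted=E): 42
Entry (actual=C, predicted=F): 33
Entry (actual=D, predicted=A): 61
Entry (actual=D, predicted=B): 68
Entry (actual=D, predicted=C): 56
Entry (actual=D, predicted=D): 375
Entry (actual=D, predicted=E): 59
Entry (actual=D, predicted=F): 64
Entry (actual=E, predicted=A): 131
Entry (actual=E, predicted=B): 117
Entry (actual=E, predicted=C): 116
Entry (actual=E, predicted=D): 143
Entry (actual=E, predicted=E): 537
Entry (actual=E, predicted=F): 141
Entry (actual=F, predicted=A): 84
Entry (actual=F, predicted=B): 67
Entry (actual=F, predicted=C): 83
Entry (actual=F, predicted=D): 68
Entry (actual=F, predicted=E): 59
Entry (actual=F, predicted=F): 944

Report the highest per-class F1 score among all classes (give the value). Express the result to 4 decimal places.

0.8161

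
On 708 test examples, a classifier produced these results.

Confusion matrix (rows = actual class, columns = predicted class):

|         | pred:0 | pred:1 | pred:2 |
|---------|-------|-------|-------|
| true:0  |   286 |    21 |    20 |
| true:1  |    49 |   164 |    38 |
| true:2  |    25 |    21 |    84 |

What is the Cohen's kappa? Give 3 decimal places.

Observed agreement pₒ = trace/N = 534/708 = 0.7542
Expected agreement pₑ = Σ (rowᵢ·colᵢ)/N² = (327·360 + 251·206 + 130·142)/708² = 0.3748
κ = (pₒ − pₑ)/(1 − pₑ) = (0.7542 − 0.3748)/(1 − 0.3748) = 0.607

0.607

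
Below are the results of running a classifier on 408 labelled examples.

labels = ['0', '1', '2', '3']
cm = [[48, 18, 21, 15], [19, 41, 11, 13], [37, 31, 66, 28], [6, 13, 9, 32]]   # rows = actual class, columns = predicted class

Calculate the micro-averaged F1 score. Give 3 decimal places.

Micro-averaging pools counts across classes: ΣTP=187, ΣFP=221, ΣFN=221.
Micro-F1 score = 2·TP/(2·TP+FP+FN) on pooled counts = 0.458 (equals overall accuracy in single-label multiclass).

0.458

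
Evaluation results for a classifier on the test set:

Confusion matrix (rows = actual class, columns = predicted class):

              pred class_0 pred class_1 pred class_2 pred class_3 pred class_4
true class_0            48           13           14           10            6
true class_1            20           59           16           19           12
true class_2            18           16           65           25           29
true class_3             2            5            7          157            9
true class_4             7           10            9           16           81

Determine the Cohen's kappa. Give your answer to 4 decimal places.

Observed agreement pₒ = trace/N = 410/673 = 0.60921
Expected agreement pₑ = Σ (rowᵢ·colᵢ)/N² = (91·95 + 126·103 + 153·111 + 180·227 + 123·137)/673² = 0.21265
κ = (pₒ − pₑ)/(1 − pₑ) = (0.60921 − 0.21265)/(1 − 0.21265) = 0.5037

0.5037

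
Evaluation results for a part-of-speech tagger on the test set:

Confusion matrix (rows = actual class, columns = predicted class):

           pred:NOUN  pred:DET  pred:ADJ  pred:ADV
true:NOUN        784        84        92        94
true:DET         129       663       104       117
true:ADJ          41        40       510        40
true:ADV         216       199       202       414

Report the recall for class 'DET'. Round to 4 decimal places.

0.6545

One-vs-rest for 'DET': TP = diagonal; FP = other classes predicted 'DET'; FN = 'DET' predicted as other.
recall = TP/(TP+FN).
DET: TP=663, FN=129+104+117=350 → 663/1013 = 0.65449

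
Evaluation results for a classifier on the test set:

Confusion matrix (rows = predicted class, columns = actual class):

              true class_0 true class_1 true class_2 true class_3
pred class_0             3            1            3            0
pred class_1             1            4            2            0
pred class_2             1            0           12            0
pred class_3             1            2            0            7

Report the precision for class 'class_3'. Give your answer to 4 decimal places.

precision = TP/(TP+FP).
class_3: TP=7, FP=1+2+0=3 → 7/10 = 0.70000

0.7000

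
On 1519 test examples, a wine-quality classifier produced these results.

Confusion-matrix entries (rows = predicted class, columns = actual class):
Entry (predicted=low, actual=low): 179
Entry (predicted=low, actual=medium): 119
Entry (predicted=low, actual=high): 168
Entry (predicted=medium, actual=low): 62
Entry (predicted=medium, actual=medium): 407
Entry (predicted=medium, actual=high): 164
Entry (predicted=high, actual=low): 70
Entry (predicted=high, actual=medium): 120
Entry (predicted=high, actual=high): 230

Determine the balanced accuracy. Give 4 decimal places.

0.5383

Balanced accuracy = mean of per-class recall.
  low: recall = 179/311 = 0.57556
  medium: recall = 407/646 = 0.63003
  high: recall = 230/562 = 0.40925
Mean = (0.57556 + 0.63003 + 0.40925) / 3 = 0.5383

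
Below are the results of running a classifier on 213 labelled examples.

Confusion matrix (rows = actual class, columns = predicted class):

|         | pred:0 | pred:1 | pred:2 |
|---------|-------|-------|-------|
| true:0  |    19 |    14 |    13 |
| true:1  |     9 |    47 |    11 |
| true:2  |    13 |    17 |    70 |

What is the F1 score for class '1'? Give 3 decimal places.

Treat '1' as positive and all other classes as negative.
F1 score = 2·TP/(2·TP+FP+FN).
1: TP=47, FP=14+17=31, FN=9+11=20 → 94/145 = 0.6483

0.648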